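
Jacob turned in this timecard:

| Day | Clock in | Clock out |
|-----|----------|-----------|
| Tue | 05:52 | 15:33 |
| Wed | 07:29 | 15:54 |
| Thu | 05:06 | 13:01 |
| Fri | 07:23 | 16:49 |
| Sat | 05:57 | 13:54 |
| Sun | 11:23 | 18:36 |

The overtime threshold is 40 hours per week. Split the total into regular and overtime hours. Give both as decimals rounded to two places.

Tue: 05:52–15:33 = 9 h 41 min
Wed: 07:29–15:54 = 8 h 25 min
Thu: 05:06–13:01 = 7 h 55 min
Fri: 07:23–16:49 = 9 h 26 min
Sat: 05:57–13:54 = 7 h 57 min
Sun: 11:23–18:36 = 7 h 13 min
Total worked: 50 h 37 min = 50.62 h.
Threshold 40 h → overtime 10 h 37 min, regular 40 h 0 min.

Regular 40.00 hours, overtime 10.62 hours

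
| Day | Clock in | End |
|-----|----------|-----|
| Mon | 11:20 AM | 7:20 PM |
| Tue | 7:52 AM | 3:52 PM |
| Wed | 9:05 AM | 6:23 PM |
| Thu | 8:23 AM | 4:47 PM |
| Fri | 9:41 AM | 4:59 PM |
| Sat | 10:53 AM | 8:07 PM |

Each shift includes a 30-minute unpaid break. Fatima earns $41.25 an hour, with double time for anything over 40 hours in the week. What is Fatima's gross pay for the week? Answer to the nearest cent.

Mon: 11:20 AM–7:20 PM = 8 h 0 min; less 30 min break → 7 h 30 min
Tue: 7:52 AM–3:52 PM = 8 h 0 min; less 30 min break → 7 h 30 min
Wed: 9:05 AM–6:23 PM = 9 h 18 min; less 30 min break → 8 h 48 min
Thu: 8:23 AM–4:47 PM = 8 h 24 min; less 30 min break → 7 h 54 min
Fri: 9:41 AM–4:59 PM = 7 h 18 min; less 30 min break → 6 h 48 min
Sat: 10:53 AM–8:07 PM = 9 h 14 min; less 30 min break → 8 h 44 min
Total worked: 47 h 14 min = 2834 min.
Regular 40 h 0 min = 2400 min at $41.25/h; overtime 7 h 14 min = 434 min at $82.50/h.
Pay = (2400 × $41.25 + 434 × $82.50) ÷ 60 = $2246.75.

$2246.75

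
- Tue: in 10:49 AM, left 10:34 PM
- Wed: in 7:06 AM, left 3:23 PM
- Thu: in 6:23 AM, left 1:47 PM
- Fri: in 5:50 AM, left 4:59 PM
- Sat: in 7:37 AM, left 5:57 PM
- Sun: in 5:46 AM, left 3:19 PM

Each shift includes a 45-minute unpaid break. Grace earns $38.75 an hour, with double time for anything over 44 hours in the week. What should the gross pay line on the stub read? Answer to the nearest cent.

$2477.42

Tue: 10:49 AM–10:34 PM = 11 h 45 min; less 45 min break → 11 h 0 min
Wed: 7:06 AM–3:23 PM = 8 h 17 min; less 45 min break → 7 h 32 min
Thu: 6:23 AM–1:47 PM = 7 h 24 min; less 45 min break → 6 h 39 min
Fri: 5:50 AM–4:59 PM = 11 h 9 min; less 45 min break → 10 h 24 min
Sat: 7:37 AM–5:57 PM = 10 h 20 min; less 45 min break → 9 h 35 min
Sun: 5:46 AM–3:19 PM = 9 h 33 min; less 45 min break → 8 h 48 min
Total worked: 53 h 58 min = 3238 min.
Regular 44 h 0 min = 2640 min at $38.75/h; overtime 9 h 58 min = 598 min at $77.50/h.
Pay = (2640 × $38.75 + 598 × $77.50) ÷ 60 = $2477.42.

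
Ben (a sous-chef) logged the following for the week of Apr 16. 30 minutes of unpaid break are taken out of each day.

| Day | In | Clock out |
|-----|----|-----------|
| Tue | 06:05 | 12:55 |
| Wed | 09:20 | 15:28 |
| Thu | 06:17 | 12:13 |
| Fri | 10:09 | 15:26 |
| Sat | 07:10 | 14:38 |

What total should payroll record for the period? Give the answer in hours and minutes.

Tue: 06:05–12:55 = 6 h 50 min; less 30 min break → 6 h 20 min
Wed: 09:20–15:28 = 6 h 8 min; less 30 min break → 5 h 38 min
Thu: 06:17–12:13 = 5 h 56 min; less 30 min break → 5 h 26 min
Fri: 10:09–15:26 = 5 h 17 min; less 30 min break → 4 h 47 min
Sat: 07:10–14:38 = 7 h 28 min; less 30 min break → 6 h 58 min
Total: 6 h 20 min + 5 h 38 min + 5 h 26 min + 4 h 47 min + 6 h 58 min = 29 h 9 min.

29 h 9 min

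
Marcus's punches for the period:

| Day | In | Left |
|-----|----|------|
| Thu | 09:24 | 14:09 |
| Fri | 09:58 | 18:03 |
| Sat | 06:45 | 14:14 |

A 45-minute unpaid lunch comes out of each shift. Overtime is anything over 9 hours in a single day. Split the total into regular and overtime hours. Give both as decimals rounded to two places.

Thu: 09:24–14:09 = 4 h 45 min; less 45 min break → 4 h 0 min
Fri: 09:58–18:03 = 8 h 5 min; less 45 min break → 7 h 20 min
Sat: 06:45–14:14 = 7 h 29 min; less 45 min break → 6 h 44 min
Thu reg 4 h 0 min / OT 0 h 0 min; Fri reg 7 h 20 min / OT 0 h 0 min; Sat reg 6 h 44 min / OT 0 h 0 min.
Totals: regular 18 h 4 min, overtime 0 h 0 min.

Regular 18.07 hours, overtime 0.00 hours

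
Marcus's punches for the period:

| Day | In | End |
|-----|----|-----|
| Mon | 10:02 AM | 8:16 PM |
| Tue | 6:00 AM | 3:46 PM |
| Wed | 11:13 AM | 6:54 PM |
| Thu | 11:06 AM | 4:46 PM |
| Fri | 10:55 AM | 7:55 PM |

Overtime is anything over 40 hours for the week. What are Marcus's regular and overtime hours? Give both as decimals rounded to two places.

Mon: 10:02 AM–8:16 PM = 10 h 14 min
Tue: 6:00 AM–3:46 PM = 9 h 46 min
Wed: 11:13 AM–6:54 PM = 7 h 41 min
Thu: 11:06 AM–4:46 PM = 5 h 40 min
Fri: 10:55 AM–7:55 PM = 9 h 0 min
Total worked: 42 h 21 min = 42.35 h.
Threshold 40 h → overtime 2 h 21 min, regular 40 h 0 min.

Regular 40.00 hours, overtime 2.35 hours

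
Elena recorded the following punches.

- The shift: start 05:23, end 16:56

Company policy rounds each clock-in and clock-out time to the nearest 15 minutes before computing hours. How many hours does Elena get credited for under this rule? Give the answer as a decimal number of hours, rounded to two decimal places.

11.50 hours

The shift: in 05:23→05:30, out 16:56→17:00; 11 h 30 min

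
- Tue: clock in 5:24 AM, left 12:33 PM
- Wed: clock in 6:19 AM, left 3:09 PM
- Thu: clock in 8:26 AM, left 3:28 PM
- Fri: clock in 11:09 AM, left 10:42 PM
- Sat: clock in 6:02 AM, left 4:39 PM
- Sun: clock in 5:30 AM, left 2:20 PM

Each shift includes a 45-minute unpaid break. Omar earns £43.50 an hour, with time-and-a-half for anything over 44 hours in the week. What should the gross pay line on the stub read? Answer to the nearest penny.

£2273.96

Tue: 5:24 AM–12:33 PM = 7 h 9 min; less 45 min break → 6 h 24 min
Wed: 6:19 AM–3:09 PM = 8 h 50 min; less 45 min break → 8 h 5 min
Thu: 8:26 AM–3:28 PM = 7 h 2 min; less 45 min break → 6 h 17 min
Fri: 11:09 AM–10:42 PM = 11 h 33 min; less 45 min break → 10 h 48 min
Sat: 6:02 AM–4:39 PM = 10 h 37 min; less 45 min break → 9 h 52 min
Sun: 5:30 AM–2:20 PM = 8 h 50 min; less 45 min break → 8 h 5 min
Total worked: 49 h 31 min = 2971 min.
Regular 44 h 0 min = 2640 min at £43.50/h; overtime 5 h 31 min = 331 min at £65.25/h.
Pay = (2640 × £43.50 + 331 × £65.25) ÷ 60 = £2273.96.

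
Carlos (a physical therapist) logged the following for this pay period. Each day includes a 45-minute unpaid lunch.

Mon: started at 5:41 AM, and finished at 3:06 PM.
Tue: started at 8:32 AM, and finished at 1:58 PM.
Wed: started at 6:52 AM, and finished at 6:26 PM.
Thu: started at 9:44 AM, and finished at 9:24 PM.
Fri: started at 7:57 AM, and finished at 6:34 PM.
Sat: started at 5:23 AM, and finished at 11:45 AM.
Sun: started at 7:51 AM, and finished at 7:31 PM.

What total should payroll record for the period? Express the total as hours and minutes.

61 h 29 min

Mon: 5:41 AM–3:06 PM = 9 h 25 min; less 45 min break → 8 h 40 min
Tue: 8:32 AM–1:58 PM = 5 h 26 min; less 45 min break → 4 h 41 min
Wed: 6:52 AM–6:26 PM = 11 h 34 min; less 45 min break → 10 h 49 min
Thu: 9:44 AM–9:24 PM = 11 h 40 min; less 45 min break → 10 h 55 min
Fri: 7:57 AM–6:34 PM = 10 h 37 min; less 45 min break → 9 h 52 min
Sat: 5:23 AM–11:45 AM = 6 h 22 min; less 45 min break → 5 h 37 min
Sun: 7:51 AM–7:31 PM = 11 h 40 min; less 45 min break → 10 h 55 min
Total: 8 h 40 min + 4 h 41 min + 10 h 49 min + 10 h 55 min + 9 h 52 min + 5 h 37 min + 10 h 55 min = 61 h 29 min.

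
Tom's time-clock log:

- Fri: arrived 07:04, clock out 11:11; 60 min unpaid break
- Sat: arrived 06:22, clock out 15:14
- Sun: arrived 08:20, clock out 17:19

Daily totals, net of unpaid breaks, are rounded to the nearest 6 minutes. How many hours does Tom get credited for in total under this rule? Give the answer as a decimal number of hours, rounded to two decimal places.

21.00 hours

Fri: 07:04–11:11 = 4 h 7 min − 60 min = 3 h 7 min → rounds to 3 h 6 min
Sat: 06:22–15:14 = 8 h 52 min → rounds to 8 h 54 min
Sun: 08:20–17:19 = 8 h 59 min → rounds to 9 h 0 min
Total credited: 21 h 0 min.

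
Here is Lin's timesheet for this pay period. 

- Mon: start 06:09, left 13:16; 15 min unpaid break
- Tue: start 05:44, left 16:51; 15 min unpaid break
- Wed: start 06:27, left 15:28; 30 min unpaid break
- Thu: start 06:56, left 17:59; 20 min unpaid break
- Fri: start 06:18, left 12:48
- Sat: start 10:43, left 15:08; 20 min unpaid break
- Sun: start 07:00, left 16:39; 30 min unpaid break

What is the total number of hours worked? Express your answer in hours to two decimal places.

Mon: 06:09–13:16 = 7 h 7 min; less 15 min break → 6 h 52 min
Tue: 05:44–16:51 = 11 h 7 min; less 15 min break → 10 h 52 min
Wed: 06:27–15:28 = 9 h 1 min; less 30 min break → 8 h 31 min
Thu: 06:56–17:59 = 11 h 3 min; less 20 min break → 10 h 43 min
Fri: 06:18–12:48 = 6 h 30 min
Sat: 10:43–15:08 = 4 h 25 min; less 20 min break → 4 h 5 min
Sun: 07:00–16:39 = 9 h 39 min; less 30 min break → 9 h 9 min
Total: 6 h 52 min + 10 h 52 min + 8 h 31 min + 10 h 43 min + 6 h 30 min + 4 h 5 min + 9 h 9 min = 56 h 42 min.

56.70 hours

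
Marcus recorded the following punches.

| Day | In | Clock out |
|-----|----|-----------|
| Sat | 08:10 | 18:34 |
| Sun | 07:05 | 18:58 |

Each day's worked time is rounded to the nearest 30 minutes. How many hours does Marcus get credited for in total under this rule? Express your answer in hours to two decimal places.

22.50 hours

Sat: 08:10–18:34 = 10 h 24 min → rounds to 10 h 30 min
Sun: 07:05–18:58 = 11 h 53 min → rounds to 12 h 0 min
Total credited: 22 h 30 min.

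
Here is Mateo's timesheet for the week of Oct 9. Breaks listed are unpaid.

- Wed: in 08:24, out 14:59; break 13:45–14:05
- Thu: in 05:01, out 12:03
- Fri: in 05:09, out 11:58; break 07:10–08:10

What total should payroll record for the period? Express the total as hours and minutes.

Wed: 08:24–14:59 = 6 h 35 min; less 20 min break → 6 h 15 min
Thu: 05:01–12:03 = 7 h 2 min
Fri: 05:09–11:58 = 6 h 49 min; less 60 min break → 5 h 49 min
Total: 6 h 15 min + 7 h 2 min + 5 h 49 min = 19 h 6 min.

19 h 6 min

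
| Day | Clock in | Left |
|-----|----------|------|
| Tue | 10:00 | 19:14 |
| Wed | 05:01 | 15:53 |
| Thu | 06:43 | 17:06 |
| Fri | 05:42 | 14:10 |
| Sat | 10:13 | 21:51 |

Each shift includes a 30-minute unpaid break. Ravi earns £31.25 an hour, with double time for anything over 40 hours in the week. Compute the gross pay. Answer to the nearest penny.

£1755.21

Tue: 10:00–19:14 = 9 h 14 min; less 30 min break → 8 h 44 min
Wed: 05:01–15:53 = 10 h 52 min; less 30 min break → 10 h 22 min
Thu: 06:43–17:06 = 10 h 23 min; less 30 min break → 9 h 53 min
Fri: 05:42–14:10 = 8 h 28 min; less 30 min break → 7 h 58 min
Sat: 10:13–21:51 = 11 h 38 min; less 30 min break → 11 h 8 min
Total worked: 48 h 5 min = 2885 min.
Regular 40 h 0 min = 2400 min at £31.25/h; overtime 8 h 5 min = 485 min at £62.50/h.
Pay = (2400 × £31.25 + 485 × £62.50) ÷ 60 = £1755.21.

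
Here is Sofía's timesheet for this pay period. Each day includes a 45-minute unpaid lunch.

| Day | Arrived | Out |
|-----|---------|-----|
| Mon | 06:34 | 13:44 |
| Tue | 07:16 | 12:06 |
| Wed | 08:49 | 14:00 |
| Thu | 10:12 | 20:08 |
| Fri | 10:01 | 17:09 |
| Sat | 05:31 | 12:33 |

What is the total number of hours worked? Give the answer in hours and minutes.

36 h 47 min

Mon: 06:34–13:44 = 7 h 10 min; less 45 min break → 6 h 25 min
Tue: 07:16–12:06 = 4 h 50 min; less 45 min break → 4 h 5 min
Wed: 08:49–14:00 = 5 h 11 min; less 45 min break → 4 h 26 min
Thu: 10:12–20:08 = 9 h 56 min; less 45 min break → 9 h 11 min
Fri: 10:01–17:09 = 7 h 8 min; less 45 min break → 6 h 23 min
Sat: 05:31–12:33 = 7 h 2 min; less 45 min break → 6 h 17 min
Total: 6 h 25 min + 4 h 5 min + 4 h 26 min + 9 h 11 min + 6 h 23 min + 6 h 17 min = 36 h 47 min.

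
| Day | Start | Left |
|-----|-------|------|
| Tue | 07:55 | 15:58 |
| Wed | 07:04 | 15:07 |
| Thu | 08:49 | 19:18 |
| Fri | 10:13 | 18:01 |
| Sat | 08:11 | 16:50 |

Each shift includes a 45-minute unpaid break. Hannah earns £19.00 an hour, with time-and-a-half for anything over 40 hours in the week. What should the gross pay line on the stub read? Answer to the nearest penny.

£746.38

Tue: 07:55–15:58 = 8 h 3 min; less 45 min break → 7 h 18 min
Wed: 07:04–15:07 = 8 h 3 min; less 45 min break → 7 h 18 min
Thu: 08:49–19:18 = 10 h 29 min; less 45 min break → 9 h 44 min
Fri: 10:13–18:01 = 7 h 48 min; less 45 min break → 7 h 3 min
Sat: 08:11–16:50 = 8 h 39 min; less 45 min break → 7 h 54 min
Total worked: 39 h 17 min = 2357 min.
Regular 39 h 17 min = 2357 min at £19.00/h; overtime 0 h 0 min = 0 min at £28.50/h.
Pay = (2357 × £19.00 + 0 × £28.50) ÷ 60 = £746.38.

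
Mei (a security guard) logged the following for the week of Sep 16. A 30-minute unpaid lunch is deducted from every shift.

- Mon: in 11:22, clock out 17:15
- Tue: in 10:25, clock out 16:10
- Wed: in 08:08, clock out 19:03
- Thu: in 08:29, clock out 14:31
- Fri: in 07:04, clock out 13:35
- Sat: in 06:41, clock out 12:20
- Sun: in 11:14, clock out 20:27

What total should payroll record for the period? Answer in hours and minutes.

46 h 28 min

Mon: 11:22–17:15 = 5 h 53 min; less 30 min break → 5 h 23 min
Tue: 10:25–16:10 = 5 h 45 min; less 30 min break → 5 h 15 min
Wed: 08:08–19:03 = 10 h 55 min; less 30 min break → 10 h 25 min
Thu: 08:29–14:31 = 6 h 2 min; less 30 min break → 5 h 32 min
Fri: 07:04–13:35 = 6 h 31 min; less 30 min break → 6 h 1 min
Sat: 06:41–12:20 = 5 h 39 min; less 30 min break → 5 h 9 min
Sun: 11:14–20:27 = 9 h 13 min; less 30 min break → 8 h 43 min
Total: 5 h 23 min + 5 h 15 min + 10 h 25 min + 5 h 32 min + 6 h 1 min + 5 h 9 min + 8 h 43 min = 46 h 28 min.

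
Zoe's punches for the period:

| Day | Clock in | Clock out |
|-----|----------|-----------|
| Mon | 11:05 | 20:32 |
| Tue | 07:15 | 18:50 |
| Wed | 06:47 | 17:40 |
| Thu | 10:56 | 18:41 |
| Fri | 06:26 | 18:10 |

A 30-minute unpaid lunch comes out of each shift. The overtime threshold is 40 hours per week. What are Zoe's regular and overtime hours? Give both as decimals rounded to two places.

Regular 40.00 hours, overtime 8.90 hours

Mon: 11:05–20:32 = 9 h 27 min; less 30 min break → 8 h 57 min
Tue: 07:15–18:50 = 11 h 35 min; less 30 min break → 11 h 5 min
Wed: 06:47–17:40 = 10 h 53 min; less 30 min break → 10 h 23 min
Thu: 10:56–18:41 = 7 h 45 min; less 30 min break → 7 h 15 min
Fri: 06:26–18:10 = 11 h 44 min; less 30 min break → 11 h 14 min
Total worked: 48 h 54 min = 48.90 h.
Threshold 40 h → overtime 8 h 54 min, regular 40 h 0 min.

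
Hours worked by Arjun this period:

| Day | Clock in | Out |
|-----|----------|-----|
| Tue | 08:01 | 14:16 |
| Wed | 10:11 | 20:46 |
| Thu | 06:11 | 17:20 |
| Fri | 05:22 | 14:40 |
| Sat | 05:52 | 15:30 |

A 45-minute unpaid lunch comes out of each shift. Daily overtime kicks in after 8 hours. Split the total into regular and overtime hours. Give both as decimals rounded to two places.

Tue: 08:01–14:16 = 6 h 15 min; less 45 min break → 5 h 30 min
Wed: 10:11–20:46 = 10 h 35 min; less 45 min break → 9 h 50 min
Thu: 06:11–17:20 = 11 h 9 min; less 45 min break → 10 h 24 min
Fri: 05:22–14:40 = 9 h 18 min; less 45 min break → 8 h 33 min
Sat: 05:52–15:30 = 9 h 38 min; less 45 min break → 8 h 53 min
Tue reg 5 h 30 min / OT 0 h 0 min; Wed reg 8 h 0 min / OT 1 h 50 min; Thu reg 8 h 0 min / OT 2 h 24 min; Fri reg 8 h 0 min / OT 0 h 33 min; Sat reg 8 h 0 min / OT 0 h 53 min.
Totals: regular 37 h 30 min, overtime 5 h 40 min.

Regular 37.50 hours, overtime 5.67 hours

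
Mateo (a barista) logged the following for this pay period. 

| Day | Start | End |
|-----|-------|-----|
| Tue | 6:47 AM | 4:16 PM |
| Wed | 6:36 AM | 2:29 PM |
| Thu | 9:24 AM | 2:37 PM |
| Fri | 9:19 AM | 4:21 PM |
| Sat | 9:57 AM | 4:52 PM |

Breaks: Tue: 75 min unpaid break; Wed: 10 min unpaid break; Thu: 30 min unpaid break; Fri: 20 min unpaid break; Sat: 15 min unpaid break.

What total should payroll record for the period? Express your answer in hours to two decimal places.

34.03 hours

Tue: 6:47 AM–4:16 PM = 9 h 29 min; less 75 min break → 8 h 14 min
Wed: 6:36 AM–2:29 PM = 7 h 53 min; less 10 min break → 7 h 43 min
Thu: 9:24 AM–2:37 PM = 5 h 13 min; less 30 min break → 4 h 43 min
Fri: 9:19 AM–4:21 PM = 7 h 2 min; less 20 min break → 6 h 42 min
Sat: 9:57 AM–4:52 PM = 6 h 55 min; less 15 min break → 6 h 40 min
Total: 8 h 14 min + 7 h 43 min + 4 h 43 min + 6 h 42 min + 6 h 40 min = 34 h 2 min.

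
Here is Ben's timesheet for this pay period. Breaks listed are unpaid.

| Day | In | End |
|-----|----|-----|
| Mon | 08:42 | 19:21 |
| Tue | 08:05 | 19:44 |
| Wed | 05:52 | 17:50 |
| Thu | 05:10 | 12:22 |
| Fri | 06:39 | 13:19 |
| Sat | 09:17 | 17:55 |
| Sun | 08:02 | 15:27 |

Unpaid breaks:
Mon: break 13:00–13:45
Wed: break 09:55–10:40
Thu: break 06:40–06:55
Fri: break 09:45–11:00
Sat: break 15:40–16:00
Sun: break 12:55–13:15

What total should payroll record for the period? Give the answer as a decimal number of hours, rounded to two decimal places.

60.52 hours

Mon: 08:42–19:21 = 10 h 39 min; less 45 min break → 9 h 54 min
Tue: 08:05–19:44 = 11 h 39 min
Wed: 05:52–17:50 = 11 h 58 min; less 45 min break → 11 h 13 min
Thu: 05:10–12:22 = 7 h 12 min; less 15 min break → 6 h 57 min
Fri: 06:39–13:19 = 6 h 40 min; less 75 min break → 5 h 25 min
Sat: 09:17–17:55 = 8 h 38 min; less 20 min break → 8 h 18 min
Sun: 08:02–15:27 = 7 h 25 min; less 20 min break → 7 h 5 min
Total: 9 h 54 min + 11 h 39 min + 11 h 13 min + 6 h 57 min + 5 h 25 min + 8 h 18 min + 7 h 5 min = 60 h 31 min.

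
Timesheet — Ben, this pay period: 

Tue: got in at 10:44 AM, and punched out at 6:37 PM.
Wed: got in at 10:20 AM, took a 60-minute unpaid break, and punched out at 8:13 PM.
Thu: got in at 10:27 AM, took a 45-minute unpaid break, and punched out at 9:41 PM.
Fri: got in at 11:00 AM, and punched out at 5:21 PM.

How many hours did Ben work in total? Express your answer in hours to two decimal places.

Tue: 10:44 AM–6:37 PM = 7 h 53 min
Wed: 10:20 AM–8:13 PM = 9 h 53 min; less 60 min break → 8 h 53 min
Thu: 10:27 AM–9:41 PM = 11 h 14 min; less 45 min break → 10 h 29 min
Fri: 11:00 AM–5:21 PM = 6 h 21 min
Total: 7 h 53 min + 8 h 53 min + 10 h 29 min + 6 h 21 min = 33 h 36 min.

33.60 hours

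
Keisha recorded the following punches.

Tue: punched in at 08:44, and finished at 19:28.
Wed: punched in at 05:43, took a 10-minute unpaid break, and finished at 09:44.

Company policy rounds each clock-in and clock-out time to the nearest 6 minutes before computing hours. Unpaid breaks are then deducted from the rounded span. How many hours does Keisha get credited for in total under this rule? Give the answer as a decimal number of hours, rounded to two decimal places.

14.63 hours

Tue: in 08:44→08:42, out 19:28→19:30; 10 h 48 min
Wed: in 05:43→05:42, out 09:44→09:42; 4 h 0 min − 10 min = 3 h 50 min
Total credited: 14 h 38 min.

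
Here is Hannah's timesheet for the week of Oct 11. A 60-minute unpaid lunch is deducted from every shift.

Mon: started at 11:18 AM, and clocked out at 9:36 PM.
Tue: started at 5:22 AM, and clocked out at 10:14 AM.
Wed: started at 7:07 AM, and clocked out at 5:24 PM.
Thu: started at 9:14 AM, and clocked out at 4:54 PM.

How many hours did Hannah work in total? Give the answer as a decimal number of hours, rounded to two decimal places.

29.12 hours

Mon: 11:18 AM–9:36 PM = 10 h 18 min; less 60 min break → 9 h 18 min
Tue: 5:22 AM–10:14 AM = 4 h 52 min; less 60 min break → 3 h 52 min
Wed: 7:07 AM–5:24 PM = 10 h 17 min; less 60 min break → 9 h 17 min
Thu: 9:14 AM–4:54 PM = 7 h 40 min; less 60 min break → 6 h 40 min
Total: 9 h 18 min + 3 h 52 min + 9 h 17 min + 6 h 40 min = 29 h 7 min.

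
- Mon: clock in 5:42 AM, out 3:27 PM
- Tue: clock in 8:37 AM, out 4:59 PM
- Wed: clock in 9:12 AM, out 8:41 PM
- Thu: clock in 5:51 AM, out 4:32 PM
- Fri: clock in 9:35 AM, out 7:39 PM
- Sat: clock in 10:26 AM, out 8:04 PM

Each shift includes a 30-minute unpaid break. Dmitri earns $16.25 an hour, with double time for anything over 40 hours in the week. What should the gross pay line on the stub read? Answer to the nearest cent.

$1201.96

Mon: 5:42 AM–3:27 PM = 9 h 45 min; less 30 min break → 9 h 15 min
Tue: 8:37 AM–4:59 PM = 8 h 22 min; less 30 min break → 7 h 52 min
Wed: 9:12 AM–8:41 PM = 11 h 29 min; less 30 min break → 10 h 59 min
Thu: 5:51 AM–4:32 PM = 10 h 41 min; less 30 min break → 10 h 11 min
Fri: 9:35 AM–7:39 PM = 10 h 4 min; less 30 min break → 9 h 34 min
Sat: 10:26 AM–8:04 PM = 9 h 38 min; less 30 min break → 9 h 8 min
Total worked: 56 h 59 min = 3419 min.
Regular 40 h 0 min = 2400 min at $16.25/h; overtime 16 h 59 min = 1019 min at $32.50/h.
Pay = (2400 × $16.25 + 1019 × $32.50) ÷ 60 = $1201.96.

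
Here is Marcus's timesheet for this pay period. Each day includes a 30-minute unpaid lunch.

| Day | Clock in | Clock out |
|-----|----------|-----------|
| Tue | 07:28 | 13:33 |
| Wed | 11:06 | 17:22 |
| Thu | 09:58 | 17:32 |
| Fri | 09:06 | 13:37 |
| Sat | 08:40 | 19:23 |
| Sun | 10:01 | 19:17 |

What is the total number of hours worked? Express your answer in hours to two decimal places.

41.42 hours

Tue: 07:28–13:33 = 6 h 5 min; less 30 min break → 5 h 35 min
Wed: 11:06–17:22 = 6 h 16 min; less 30 min break → 5 h 46 min
Thu: 09:58–17:32 = 7 h 34 min; less 30 min break → 7 h 4 min
Fri: 09:06–13:37 = 4 h 31 min; less 30 min break → 4 h 1 min
Sat: 08:40–19:23 = 10 h 43 min; less 30 min break → 10 h 13 min
Sun: 10:01–19:17 = 9 h 16 min; less 30 min break → 8 h 46 min
Total: 5 h 35 min + 5 h 46 min + 7 h 4 min + 4 h 1 min + 10 h 13 min + 8 h 46 min = 41 h 25 min.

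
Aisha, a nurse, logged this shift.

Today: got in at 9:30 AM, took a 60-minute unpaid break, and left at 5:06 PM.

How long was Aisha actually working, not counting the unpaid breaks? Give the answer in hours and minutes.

Today: 9:30 AM–5:06 PM = 7 h 36 min; less 60 min break → 6 h 36 min

6 h 36 min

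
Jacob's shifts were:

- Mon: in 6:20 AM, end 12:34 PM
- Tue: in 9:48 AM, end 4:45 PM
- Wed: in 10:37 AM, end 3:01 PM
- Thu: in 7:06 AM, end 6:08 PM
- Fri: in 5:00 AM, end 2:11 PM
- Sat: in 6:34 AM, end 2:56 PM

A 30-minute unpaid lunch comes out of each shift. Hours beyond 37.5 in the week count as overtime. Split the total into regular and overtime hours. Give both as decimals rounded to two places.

Mon: 6:20 AM–12:34 PM = 6 h 14 min; less 30 min break → 5 h 44 min
Tue: 9:48 AM–4:45 PM = 6 h 57 min; less 30 min break → 6 h 27 min
Wed: 10:37 AM–3:01 PM = 4 h 24 min; less 30 min break → 3 h 54 min
Thu: 7:06 AM–6:08 PM = 11 h 2 min; less 30 min break → 10 h 32 min
Fri: 5:00 AM–2:11 PM = 9 h 11 min; less 30 min break → 8 h 41 min
Sat: 6:34 AM–2:56 PM = 8 h 22 min; less 30 min break → 7 h 52 min
Total worked: 43 h 10 min = 43.17 h.
Threshold 37.5 h → overtime 5 h 40 min, regular 37 h 30 min.

Regular 37.50 hours, overtime 5.67 hours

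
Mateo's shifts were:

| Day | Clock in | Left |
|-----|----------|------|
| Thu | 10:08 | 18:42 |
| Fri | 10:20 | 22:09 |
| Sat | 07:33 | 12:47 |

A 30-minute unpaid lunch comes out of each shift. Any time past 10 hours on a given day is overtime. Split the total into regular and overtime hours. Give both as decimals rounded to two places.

Regular 22.80 hours, overtime 1.32 hours

Thu: 10:08–18:42 = 8 h 34 min; less 30 min break → 8 h 4 min
Fri: 10:20–22:09 = 11 h 49 min; less 30 min break → 11 h 19 min
Sat: 07:33–12:47 = 5 h 14 min; less 30 min break → 4 h 44 min
Thu reg 8 h 4 min / OT 0 h 0 min; Fri reg 10 h 0 min / OT 1 h 19 min; Sat reg 4 h 44 min / OT 0 h 0 min.
Totals: regular 22 h 48 min, overtime 1 h 19 min.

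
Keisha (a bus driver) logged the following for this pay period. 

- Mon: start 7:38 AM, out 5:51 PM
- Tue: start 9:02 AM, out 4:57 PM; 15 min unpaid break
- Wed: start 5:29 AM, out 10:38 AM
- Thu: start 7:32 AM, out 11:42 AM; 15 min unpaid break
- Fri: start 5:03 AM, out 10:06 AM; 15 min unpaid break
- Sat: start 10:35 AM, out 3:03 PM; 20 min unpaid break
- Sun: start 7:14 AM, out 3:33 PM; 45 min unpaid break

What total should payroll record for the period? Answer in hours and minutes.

43 h 27 min

Mon: 7:38 AM–5:51 PM = 10 h 13 min
Tue: 9:02 AM–4:57 PM = 7 h 55 min; less 15 min break → 7 h 40 min
Wed: 5:29 AM–10:38 AM = 5 h 9 min
Thu: 7:32 AM–11:42 AM = 4 h 10 min; less 15 min break → 3 h 55 min
Fri: 5:03 AM–10:06 AM = 5 h 3 min; less 15 min break → 4 h 48 min
Sat: 10:35 AM–3:03 PM = 4 h 28 min; less 20 min break → 4 h 8 min
Sun: 7:14 AM–3:33 PM = 8 h 19 min; less 45 min break → 7 h 34 min
Total: 10 h 13 min + 7 h 40 min + 5 h 9 min + 3 h 55 min + 4 h 48 min + 4 h 8 min + 7 h 34 min = 43 h 27 min.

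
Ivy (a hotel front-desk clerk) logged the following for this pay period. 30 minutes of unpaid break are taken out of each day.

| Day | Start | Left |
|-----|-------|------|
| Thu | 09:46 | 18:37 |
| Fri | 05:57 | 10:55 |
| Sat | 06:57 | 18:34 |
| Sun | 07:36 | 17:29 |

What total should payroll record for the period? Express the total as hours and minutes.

33 h 19 min

Thu: 09:46–18:37 = 8 h 51 min; less 30 min break → 8 h 21 min
Fri: 05:57–10:55 = 4 h 58 min; less 30 min break → 4 h 28 min
Sat: 06:57–18:34 = 11 h 37 min; less 30 min break → 11 h 7 min
Sun: 07:36–17:29 = 9 h 53 min; less 30 min break → 9 h 23 min
Total: 8 h 21 min + 4 h 28 min + 11 h 7 min + 9 h 23 min = 33 h 19 min.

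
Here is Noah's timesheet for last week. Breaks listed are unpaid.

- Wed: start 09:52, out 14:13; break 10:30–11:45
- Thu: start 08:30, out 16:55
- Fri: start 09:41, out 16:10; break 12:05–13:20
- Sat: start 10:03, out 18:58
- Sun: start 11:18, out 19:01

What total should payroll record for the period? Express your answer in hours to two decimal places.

Wed: 09:52–14:13 = 4 h 21 min; less 75 min break → 3 h 6 min
Thu: 08:30–16:55 = 8 h 25 min
Fri: 09:41–16:10 = 6 h 29 min; less 75 min break → 5 h 14 min
Sat: 10:03–18:58 = 8 h 55 min
Sun: 11:18–19:01 = 7 h 43 min
Total: 3 h 6 min + 8 h 25 min + 5 h 14 min + 8 h 55 min + 7 h 43 min = 33 h 23 min.

33.38 hours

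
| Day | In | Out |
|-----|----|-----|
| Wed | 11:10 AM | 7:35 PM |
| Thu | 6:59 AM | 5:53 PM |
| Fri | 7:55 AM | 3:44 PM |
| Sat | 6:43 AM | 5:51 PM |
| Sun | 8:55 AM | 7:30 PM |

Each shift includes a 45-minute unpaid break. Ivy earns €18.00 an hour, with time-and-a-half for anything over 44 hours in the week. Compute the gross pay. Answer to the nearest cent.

Wed: 11:10 AM–7:35 PM = 8 h 25 min; less 45 min break → 7 h 40 min
Thu: 6:59 AM–5:53 PM = 10 h 54 min; less 45 min break → 10 h 9 min
Fri: 7:55 AM–3:44 PM = 7 h 49 min; less 45 min break → 7 h 4 min
Sat: 6:43 AM–5:51 PM = 11 h 8 min; less 45 min break → 10 h 23 min
Sun: 8:55 AM–7:30 PM = 10 h 35 min; less 45 min break → 9 h 50 min
Total worked: 45 h 6 min = 2706 min.
Regular 44 h 0 min = 2640 min at €18.00/h; overtime 1 h 6 min = 66 min at €27.00/h.
Pay = (2640 × €18.00 + 66 × €27.00) ÷ 60 = €821.70.

€821.70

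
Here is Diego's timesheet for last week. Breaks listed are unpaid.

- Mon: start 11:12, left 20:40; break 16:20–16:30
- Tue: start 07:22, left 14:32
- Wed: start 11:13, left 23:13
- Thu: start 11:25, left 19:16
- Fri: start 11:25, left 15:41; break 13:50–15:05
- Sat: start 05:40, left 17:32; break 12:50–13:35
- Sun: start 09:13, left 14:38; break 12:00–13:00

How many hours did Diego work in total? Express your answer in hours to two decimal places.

Mon: 11:12–20:40 = 9 h 28 min; less 10 min break → 9 h 18 min
Tue: 07:22–14:32 = 7 h 10 min
Wed: 11:13–23:13 = 12 h 0 min
Thu: 11:25–19:16 = 7 h 51 min
Fri: 11:25–15:41 = 4 h 16 min; less 75 min break → 3 h 1 min
Sat: 05:40–17:32 = 11 h 52 min; less 45 min break → 11 h 7 min
Sun: 09:13–14:38 = 5 h 25 min; less 60 min break → 4 h 25 min
Total: 9 h 18 min + 7 h 10 min + 12 h 0 min + 7 h 51 min + 3 h 1 min + 11 h 7 min + 4 h 25 min = 54 h 52 min.

54.87 hours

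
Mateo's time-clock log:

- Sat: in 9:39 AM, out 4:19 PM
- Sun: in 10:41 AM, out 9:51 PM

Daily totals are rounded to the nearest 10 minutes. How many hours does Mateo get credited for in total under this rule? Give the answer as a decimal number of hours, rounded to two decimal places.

Sat: 9:39 AM–4:19 PM = 6 h 40 min → rounds to 6 h 40 min
Sun: 10:41 AM–9:51 PM = 11 h 10 min → rounds to 11 h 10 min
Total credited: 17 h 50 min.

17.83 hours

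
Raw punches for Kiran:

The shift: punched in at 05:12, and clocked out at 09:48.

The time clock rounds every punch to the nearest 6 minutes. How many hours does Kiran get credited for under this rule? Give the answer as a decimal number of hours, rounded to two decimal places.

4.60 hours

The shift: in 05:12→05:12, out 09:48→09:48; 4 h 36 min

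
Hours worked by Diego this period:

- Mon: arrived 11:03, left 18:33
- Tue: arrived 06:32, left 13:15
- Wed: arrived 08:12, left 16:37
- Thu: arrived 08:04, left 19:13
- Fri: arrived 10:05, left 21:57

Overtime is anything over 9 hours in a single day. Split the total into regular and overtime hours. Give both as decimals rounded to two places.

Mon: 11:03–18:33 = 7 h 30 min
Tue: 06:32–13:15 = 6 h 43 min
Wed: 08:12–16:37 = 8 h 25 min
Thu: 08:04–19:13 = 11 h 9 min
Fri: 10:05–21:57 = 11 h 52 min
Mon reg 7 h 30 min / OT 0 h 0 min; Tue reg 6 h 43 min / OT 0 h 0 min; Wed reg 8 h 25 min / OT 0 h 0 min; Thu reg 9 h 0 min / OT 2 h 9 min; Fri reg 9 h 0 min / OT 2 h 52 min.
Totals: regular 40 h 38 min, overtime 5 h 1 min.

Regular 40.63 hours, overtime 5.02 hours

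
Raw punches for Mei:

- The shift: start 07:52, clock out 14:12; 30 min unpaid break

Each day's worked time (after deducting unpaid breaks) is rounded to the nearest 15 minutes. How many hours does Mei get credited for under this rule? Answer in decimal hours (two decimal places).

5.75 hours

The shift: 07:52–14:12 = 6 h 20 min − 30 min = 5 h 50 min → rounds to 5 h 45 min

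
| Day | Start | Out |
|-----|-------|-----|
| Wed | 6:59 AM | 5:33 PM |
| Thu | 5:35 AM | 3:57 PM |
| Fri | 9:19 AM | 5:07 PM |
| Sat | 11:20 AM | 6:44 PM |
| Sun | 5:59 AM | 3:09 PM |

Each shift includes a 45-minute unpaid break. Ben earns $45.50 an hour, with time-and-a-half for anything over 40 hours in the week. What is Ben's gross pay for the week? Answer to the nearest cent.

$1925.79

Wed: 6:59 AM–5:33 PM = 10 h 34 min; less 45 min break → 9 h 49 min
Thu: 5:35 AM–3:57 PM = 10 h 22 min; less 45 min break → 9 h 37 min
Fri: 9:19 AM–5:07 PM = 7 h 48 min; less 45 min break → 7 h 3 min
Sat: 11:20 AM–6:44 PM = 7 h 24 min; less 45 min break → 6 h 39 min
Sun: 5:59 AM–3:09 PM = 9 h 10 min; less 45 min break → 8 h 25 min
Total worked: 41 h 33 min = 2493 min.
Regular 40 h 0 min = 2400 min at $45.50/h; overtime 1 h 33 min = 93 min at $68.25/h.
Pay = (2400 × $45.50 + 93 × $68.25) ÷ 60 = $1925.79.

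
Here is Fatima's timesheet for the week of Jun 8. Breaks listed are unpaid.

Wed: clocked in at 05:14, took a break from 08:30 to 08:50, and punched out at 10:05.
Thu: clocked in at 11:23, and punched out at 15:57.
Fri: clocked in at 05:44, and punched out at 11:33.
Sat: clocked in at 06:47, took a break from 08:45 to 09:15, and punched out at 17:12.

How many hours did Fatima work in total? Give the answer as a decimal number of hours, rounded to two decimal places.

24.82 hours

Wed: 05:14–10:05 = 4 h 51 min; less 20 min break → 4 h 31 min
Thu: 11:23–15:57 = 4 h 34 min
Fri: 05:44–11:33 = 5 h 49 min
Sat: 06:47–17:12 = 10 h 25 min; less 30 min break → 9 h 55 min
Total: 4 h 31 min + 4 h 34 min + 5 h 49 min + 9 h 55 min = 24 h 49 min.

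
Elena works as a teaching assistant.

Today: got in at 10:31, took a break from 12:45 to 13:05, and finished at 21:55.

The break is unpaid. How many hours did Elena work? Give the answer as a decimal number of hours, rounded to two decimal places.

Today: 10:31–21:55 = 11 h 24 min; less 20 min break → 11 h 4 min

11.07 hours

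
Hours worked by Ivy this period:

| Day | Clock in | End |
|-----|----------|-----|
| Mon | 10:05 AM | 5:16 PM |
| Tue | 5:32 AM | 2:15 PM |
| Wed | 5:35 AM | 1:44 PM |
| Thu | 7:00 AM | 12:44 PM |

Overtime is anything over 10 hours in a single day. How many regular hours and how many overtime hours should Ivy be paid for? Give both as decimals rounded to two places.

Regular 29.78 hours, overtime 0.00 hours

Mon: 10:05 AM–5:16 PM = 7 h 11 min
Tue: 5:32 AM–2:15 PM = 8 h 43 min
Wed: 5:35 AM–1:44 PM = 8 h 9 min
Thu: 7:00 AM–12:44 PM = 5 h 44 min
Mon reg 7 h 11 min / OT 0 h 0 min; Tue reg 8 h 43 min / OT 0 h 0 min; Wed reg 8 h 9 min / OT 0 h 0 min; Thu reg 5 h 44 min / OT 0 h 0 min.
Totals: regular 29 h 47 min, overtime 0 h 0 min.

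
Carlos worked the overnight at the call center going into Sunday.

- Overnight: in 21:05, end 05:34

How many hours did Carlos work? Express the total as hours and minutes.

Overnight: 21:05 → midnight = 2 h 55 min; midnight → 05:34 = 5 h 34 min; span 8 h 29 min

8 h 29 min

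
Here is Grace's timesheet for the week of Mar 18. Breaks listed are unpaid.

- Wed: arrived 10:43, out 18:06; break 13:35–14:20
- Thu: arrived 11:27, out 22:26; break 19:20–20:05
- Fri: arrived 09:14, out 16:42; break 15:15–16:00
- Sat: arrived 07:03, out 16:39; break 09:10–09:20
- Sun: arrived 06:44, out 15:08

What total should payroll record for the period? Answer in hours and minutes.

41 h 25 min

Wed: 10:43–18:06 = 7 h 23 min; less 45 min break → 6 h 38 min
Thu: 11:27–22:26 = 10 h 59 min; less 45 min break → 10 h 14 min
Fri: 09:14–16:42 = 7 h 28 min; less 45 min break → 6 h 43 min
Sat: 07:03–16:39 = 9 h 36 min; less 10 min break → 9 h 26 min
Sun: 06:44–15:08 = 8 h 24 min
Total: 6 h 38 min + 10 h 14 min + 6 h 43 min + 9 h 26 min + 8 h 24 min = 41 h 25 min.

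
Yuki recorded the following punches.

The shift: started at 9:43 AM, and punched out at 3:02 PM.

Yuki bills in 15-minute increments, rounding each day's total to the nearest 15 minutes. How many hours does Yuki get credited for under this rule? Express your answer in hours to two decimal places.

5.25 hours

The shift: 9:43 AM–3:02 PM = 5 h 19 min → rounds to 5 h 15 min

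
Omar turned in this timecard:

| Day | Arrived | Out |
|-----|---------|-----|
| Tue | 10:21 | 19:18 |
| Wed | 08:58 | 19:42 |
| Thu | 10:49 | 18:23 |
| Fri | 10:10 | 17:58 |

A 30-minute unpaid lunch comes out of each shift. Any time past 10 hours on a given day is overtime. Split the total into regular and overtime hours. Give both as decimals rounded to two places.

Tue: 10:21–19:18 = 8 h 57 min; less 30 min break → 8 h 27 min
Wed: 08:58–19:42 = 10 h 44 min; less 30 min break → 10 h 14 min
Thu: 10:49–18:23 = 7 h 34 min; less 30 min break → 7 h 4 min
Fri: 10:10–17:58 = 7 h 48 min; less 30 min break → 7 h 18 min
Tue reg 8 h 27 min / OT 0 h 0 min; Wed reg 10 h 0 min / OT 0 h 14 min; Thu reg 7 h 4 min / OT 0 h 0 min; Fri reg 7 h 18 min / OT 0 h 0 min.
Totals: regular 32 h 49 min, overtime 0 h 14 min.

Regular 32.82 hours, overtime 0.23 hours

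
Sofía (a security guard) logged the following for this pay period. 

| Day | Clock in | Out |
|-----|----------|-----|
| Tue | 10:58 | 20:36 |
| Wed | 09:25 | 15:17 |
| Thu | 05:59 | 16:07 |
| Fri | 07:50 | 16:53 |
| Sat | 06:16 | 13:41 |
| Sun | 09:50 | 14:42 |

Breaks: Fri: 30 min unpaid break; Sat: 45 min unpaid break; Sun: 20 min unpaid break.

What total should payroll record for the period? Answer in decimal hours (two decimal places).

45.38 hours

Tue: 10:58–20:36 = 9 h 38 min
Wed: 09:25–15:17 = 5 h 52 min
Thu: 05:59–16:07 = 10 h 8 min
Fri: 07:50–16:53 = 9 h 3 min; less 30 min break → 8 h 33 min
Sat: 06:16–13:41 = 7 h 25 min; less 45 min break → 6 h 40 min
Sun: 09:50–14:42 = 4 h 52 min; less 20 min break → 4 h 32 min
Total: 9 h 38 min + 5 h 52 min + 10 h 8 min + 8 h 33 min + 6 h 40 min + 4 h 32 min = 45 h 23 min.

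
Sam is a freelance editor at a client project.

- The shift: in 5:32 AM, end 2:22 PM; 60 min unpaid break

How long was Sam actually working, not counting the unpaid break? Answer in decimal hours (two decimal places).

The shift: 5:32 AM–2:22 PM = 8 h 50 min; less 60 min break → 7 h 50 min

7.83 hours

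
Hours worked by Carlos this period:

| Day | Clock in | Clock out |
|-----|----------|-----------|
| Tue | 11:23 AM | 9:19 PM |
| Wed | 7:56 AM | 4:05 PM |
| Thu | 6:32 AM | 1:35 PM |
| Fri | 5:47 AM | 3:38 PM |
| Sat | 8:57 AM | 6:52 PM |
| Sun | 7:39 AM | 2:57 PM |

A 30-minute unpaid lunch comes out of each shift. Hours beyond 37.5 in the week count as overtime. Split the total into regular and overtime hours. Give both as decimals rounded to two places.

Regular 37.50 hours, overtime 11.70 hours

Tue: 11:23 AM–9:19 PM = 9 h 56 min; less 30 min break → 9 h 26 min
Wed: 7:56 AM–4:05 PM = 8 h 9 min; less 30 min break → 7 h 39 min
Thu: 6:32 AM–1:35 PM = 7 h 3 min; less 30 min break → 6 h 33 min
Fri: 5:47 AM–3:38 PM = 9 h 51 min; less 30 min break → 9 h 21 min
Sat: 8:57 AM–6:52 PM = 9 h 55 min; less 30 min break → 9 h 25 min
Sun: 7:39 AM–2:57 PM = 7 h 18 min; less 30 min break → 6 h 48 min
Total worked: 49 h 12 min = 49.20 h.
Threshold 37.5 h → overtime 11 h 42 min, regular 37 h 30 min.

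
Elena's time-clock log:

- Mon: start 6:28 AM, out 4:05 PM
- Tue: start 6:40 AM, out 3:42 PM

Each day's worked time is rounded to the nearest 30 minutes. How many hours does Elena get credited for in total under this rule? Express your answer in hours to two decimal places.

18.50 hours

Mon: 6:28 AM–4:05 PM = 9 h 37 min → rounds to 9 h 30 min
Tue: 6:40 AM–3:42 PM = 9 h 2 min → rounds to 9 h 0 min
Total credited: 18 h 30 min.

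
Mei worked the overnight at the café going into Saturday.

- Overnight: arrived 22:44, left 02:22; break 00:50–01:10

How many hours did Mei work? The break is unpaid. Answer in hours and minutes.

3 h 18 min

Overnight: 22:44 → midnight = 1 h 16 min; midnight → 02:22 = 2 h 22 min; span 3 h 38 min; less 20 min break → 3 h 18 min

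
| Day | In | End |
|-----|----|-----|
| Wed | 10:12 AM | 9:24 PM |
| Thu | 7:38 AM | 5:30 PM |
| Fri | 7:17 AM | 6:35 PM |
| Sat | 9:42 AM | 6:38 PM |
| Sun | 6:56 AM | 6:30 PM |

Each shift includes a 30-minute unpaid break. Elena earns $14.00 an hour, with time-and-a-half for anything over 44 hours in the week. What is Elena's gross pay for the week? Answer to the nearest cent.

Wed: 10:12 AM–9:24 PM = 11 h 12 min; less 30 min break → 10 h 42 min
Thu: 7:38 AM–5:30 PM = 9 h 52 min; less 30 min break → 9 h 22 min
Fri: 7:17 AM–6:35 PM = 11 h 18 min; less 30 min break → 10 h 48 min
Sat: 9:42 AM–6:38 PM = 8 h 56 min; less 30 min break → 8 h 26 min
Sun: 6:56 AM–6:30 PM = 11 h 34 min; less 30 min break → 11 h 4 min
Total worked: 50 h 22 min = 3022 min.
Regular 44 h 0 min = 2640 min at $14.00/h; overtime 6 h 22 min = 382 min at $21.00/h.
Pay = (2640 × $14.00 + 382 × $21.00) ÷ 60 = $749.70.

$749.70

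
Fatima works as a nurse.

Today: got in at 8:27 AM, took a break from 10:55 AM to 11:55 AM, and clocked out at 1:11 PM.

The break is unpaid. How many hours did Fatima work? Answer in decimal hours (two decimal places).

Today: 8:27 AM–1:11 PM = 4 h 44 min; less 60 min break → 3 h 44 min

3.73 hours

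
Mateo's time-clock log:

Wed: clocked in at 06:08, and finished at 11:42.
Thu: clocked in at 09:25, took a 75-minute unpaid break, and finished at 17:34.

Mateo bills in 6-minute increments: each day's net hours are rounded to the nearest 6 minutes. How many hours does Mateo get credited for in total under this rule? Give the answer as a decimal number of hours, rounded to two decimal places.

12.50 hours

Wed: 06:08–11:42 = 5 h 34 min → rounds to 5 h 36 min
Thu: 09:25–17:34 = 8 h 9 min − 75 min = 6 h 54 min → rounds to 6 h 54 min
Total credited: 12 h 30 min.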